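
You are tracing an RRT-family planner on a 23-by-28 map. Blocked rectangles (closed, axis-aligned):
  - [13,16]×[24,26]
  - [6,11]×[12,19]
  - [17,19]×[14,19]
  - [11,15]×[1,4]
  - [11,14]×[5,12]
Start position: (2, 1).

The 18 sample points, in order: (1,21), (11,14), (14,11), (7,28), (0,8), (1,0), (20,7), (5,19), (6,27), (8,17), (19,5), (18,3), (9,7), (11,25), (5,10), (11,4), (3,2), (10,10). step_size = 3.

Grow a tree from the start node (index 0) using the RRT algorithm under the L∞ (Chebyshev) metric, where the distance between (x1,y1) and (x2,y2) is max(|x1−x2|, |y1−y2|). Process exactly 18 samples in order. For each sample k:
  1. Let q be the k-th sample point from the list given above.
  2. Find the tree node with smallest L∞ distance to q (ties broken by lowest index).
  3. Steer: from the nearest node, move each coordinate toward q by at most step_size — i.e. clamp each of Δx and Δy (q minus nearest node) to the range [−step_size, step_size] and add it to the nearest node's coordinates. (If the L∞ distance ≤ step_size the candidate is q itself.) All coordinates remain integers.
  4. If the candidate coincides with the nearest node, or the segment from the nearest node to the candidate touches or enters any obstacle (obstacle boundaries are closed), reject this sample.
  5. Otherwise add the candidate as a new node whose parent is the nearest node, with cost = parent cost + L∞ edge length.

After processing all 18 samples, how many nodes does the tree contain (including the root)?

1. q=(1,21) nearest=0 d=20 new=(1,4) → add node 1 parent=0 cost=3
2. q=(11,14) nearest=1 d=10 new=(4,7) → add node 2 parent=1 cost=6
3. q=(14,11) nearest=2 d=10 new=(7,10) → add node 3 parent=2 cost=9
4. q=(7,28) nearest=3 d=18 new=(7,13) → blocked by [6,11]×[12,19], reject
5. q=(0,8) nearest=1 d=4 new=(0,7) → add node 4 parent=1 cost=6
6. q=(1,0) nearest=0 d=1 new=(1,0) → add node 5 parent=0 cost=1
7. q=(20,7) nearest=3 d=13 new=(10,7) → add node 6 parent=3 cost=12
8. q=(5,19) nearest=3 d=9 new=(5,13) → add node 7 parent=3 cost=12
9. q=(6,27) nearest=7 d=14 new=(6,16) → blocked by [6,11]×[12,19], reject
10. q=(8,17) nearest=7 d=4 new=(8,16) → blocked by [6,11]×[12,19], reject
11. q=(19,5) nearest=6 d=9 new=(13,5) → blocked by [11,14]×[5,12], reject
12. q=(18,3) nearest=6 d=8 new=(13,4) → blocked by [11,15]×[1,4], reject
13. q=(9,7) nearest=6 d=1 new=(9,7) → add node 8 parent=6 cost=13
14. q=(11,25) nearest=7 d=12 new=(8,16) → blocked by [6,11]×[12,19], reject
15. q=(5,10) nearest=3 d=2 new=(5,10) → add node 9 parent=3 cost=11
16. q=(11,4) nearest=6 d=3 new=(11,4) → blocked by [11,15]×[1,4], reject
17. q=(3,2) nearest=0 d=1 new=(3,2) → add node 10 parent=0 cost=1
18. q=(10,10) nearest=3 d=3 new=(10,10) → add node 11 parent=3 cost=12

Node count: 12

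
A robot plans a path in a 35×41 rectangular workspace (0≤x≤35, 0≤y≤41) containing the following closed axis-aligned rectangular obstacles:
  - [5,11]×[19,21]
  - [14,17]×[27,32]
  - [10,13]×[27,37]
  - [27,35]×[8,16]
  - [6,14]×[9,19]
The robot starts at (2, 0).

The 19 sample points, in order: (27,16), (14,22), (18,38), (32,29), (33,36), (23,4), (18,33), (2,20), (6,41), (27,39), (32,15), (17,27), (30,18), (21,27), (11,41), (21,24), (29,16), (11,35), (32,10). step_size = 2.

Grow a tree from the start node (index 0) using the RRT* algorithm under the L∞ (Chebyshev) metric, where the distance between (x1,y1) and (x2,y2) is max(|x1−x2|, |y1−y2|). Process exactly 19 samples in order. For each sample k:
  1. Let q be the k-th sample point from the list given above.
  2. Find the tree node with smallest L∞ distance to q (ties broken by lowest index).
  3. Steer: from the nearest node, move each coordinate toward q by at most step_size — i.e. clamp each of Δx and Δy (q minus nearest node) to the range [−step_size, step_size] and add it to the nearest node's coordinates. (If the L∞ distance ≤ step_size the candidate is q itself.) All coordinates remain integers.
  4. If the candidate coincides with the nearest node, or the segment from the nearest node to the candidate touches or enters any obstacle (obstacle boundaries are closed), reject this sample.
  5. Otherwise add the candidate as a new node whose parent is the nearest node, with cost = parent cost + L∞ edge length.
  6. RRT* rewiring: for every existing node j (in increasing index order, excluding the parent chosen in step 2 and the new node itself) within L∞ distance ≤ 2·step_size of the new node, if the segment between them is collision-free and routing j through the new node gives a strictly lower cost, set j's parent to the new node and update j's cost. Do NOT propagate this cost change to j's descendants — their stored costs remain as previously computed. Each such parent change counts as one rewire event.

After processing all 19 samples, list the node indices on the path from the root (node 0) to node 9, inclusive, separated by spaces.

1. q=(27,16) nearest=0 d=25 new=(4,2) → add node 1 parent=0 cost=2
2. q=(14,22) nearest=1 d=20 new=(6,4) → add node 2 parent=1 cost=4
3. q=(18,38) nearest=2 d=34 new=(8,6) → add node 3 parent=2 cost=6
4. q=(32,29) nearest=3 d=24 new=(10,8) → add node 4 parent=3 cost=8
5. q=(33,36) nearest=4 d=28 new=(12,10) → blocked by [6,14]×[9,19], reject
6. q=(23,4) nearest=4 d=13 new=(12,6) → add node 5 parent=4 cost=10
7. q=(18,33) nearest=4 d=25 new=(12,10) → blocked by [6,14]×[9,19], reject
8. q=(2,20) nearest=4 d=12 new=(8,10) → blocked by [6,14]×[9,19], reject
9. q=(6,41) nearest=4 d=33 new=(8,10) → blocked by [6,14]×[9,19], reject
10. q=(27,39) nearest=4 d=31 new=(12,10) → blocked by [6,14]×[9,19], reject
11. q=(32,15) nearest=5 d=20 new=(14,8) → add node 6 parent=5 cost=12
12. q=(17,27) nearest=4 d=19 new=(12,10) → blocked by [6,14]×[9,19], reject
13. q=(30,18) nearest=6 d=16 new=(16,10) → add node 7 parent=6 cost=14
14. q=(21,27) nearest=7 d=17 new=(18,12) → add node 8 parent=7 cost=16
15. q=(11,41) nearest=8 d=29 new=(16,14) → add node 9 parent=8 cost=18
16. q=(21,24) nearest=9 d=10 new=(18,16) → add node 10 parent=9 cost=20
17. q=(29,16) nearest=8 d=11 new=(20,14) → add node 11 parent=8 cost=18
18. q=(11,35) nearest=10 d=19 new=(16,18) → add node 12 parent=10 cost=22
19. q=(32,10) nearest=11 d=12 new=(22,12) → add node 13 parent=11 cost=20

Path: 0 1 2 3 4 5 6 7 8 9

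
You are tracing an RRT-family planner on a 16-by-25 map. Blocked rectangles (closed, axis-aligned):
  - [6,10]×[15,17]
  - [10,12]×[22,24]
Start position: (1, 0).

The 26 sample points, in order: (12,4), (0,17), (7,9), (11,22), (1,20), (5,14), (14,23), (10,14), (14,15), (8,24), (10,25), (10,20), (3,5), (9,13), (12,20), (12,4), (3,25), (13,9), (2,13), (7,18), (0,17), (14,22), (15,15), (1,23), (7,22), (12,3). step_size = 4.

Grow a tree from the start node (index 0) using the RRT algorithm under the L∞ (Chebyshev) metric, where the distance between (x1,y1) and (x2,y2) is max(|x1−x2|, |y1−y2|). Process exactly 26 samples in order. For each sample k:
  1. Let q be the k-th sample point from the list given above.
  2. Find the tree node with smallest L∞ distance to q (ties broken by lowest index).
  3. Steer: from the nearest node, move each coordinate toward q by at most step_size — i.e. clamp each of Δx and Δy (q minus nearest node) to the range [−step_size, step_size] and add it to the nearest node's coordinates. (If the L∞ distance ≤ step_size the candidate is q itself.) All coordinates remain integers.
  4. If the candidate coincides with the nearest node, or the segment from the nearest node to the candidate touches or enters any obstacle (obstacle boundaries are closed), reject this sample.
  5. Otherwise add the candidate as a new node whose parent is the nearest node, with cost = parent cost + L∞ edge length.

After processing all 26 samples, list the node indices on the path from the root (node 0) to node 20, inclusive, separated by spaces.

Path: 0 1 2 4 5 20

1. q=(12,4) nearest=0 d=11 new=(5,4) → add node 1 parent=0 cost=4
2. q=(0,17) nearest=1 d=13 new=(1,8) → add node 2 parent=1 cost=8
3. q=(7,9) nearest=1 d=5 new=(7,8) → add node 3 parent=1 cost=8
4. q=(11,22) nearest=2 d=14 new=(5,12) → add node 4 parent=2 cost=12
5. q=(1,20) nearest=4 d=8 new=(1,16) → add node 5 parent=4 cost=16
6. q=(5,14) nearest=4 d=2 new=(5,14) → add node 6 parent=4 cost=14
7. q=(14,23) nearest=6 d=9 new=(9,18) → blocked by [6,10]×[15,17], reject
8. q=(10,14) nearest=4 d=5 new=(9,14) → add node 7 parent=4 cost=16
9. q=(14,15) nearest=7 d=5 new=(13,15) → add node 8 parent=7 cost=20
10. q=(8,24) nearest=5 d=8 new=(5,20) → add node 9 parent=5 cost=20
11. q=(10,25) nearest=9 d=5 new=(9,24) → add node 10 parent=9 cost=24
12. q=(10,20) nearest=10 d=4 new=(10,20) → add node 11 parent=10 cost=28
13. q=(3,5) nearest=1 d=2 new=(3,5) → add node 12 parent=1 cost=6
14. q=(9,13) nearest=7 d=1 new=(9,13) → add node 13 parent=7 cost=17
15. q=(12,20) nearest=11 d=2 new=(12,20) → add node 14 parent=11 cost=30
16. q=(12,4) nearest=3 d=5 new=(11,4) → add node 15 parent=3 cost=12
17. q=(3,25) nearest=9 d=5 new=(3,24) → add node 16 parent=9 cost=24
18. q=(13,9) nearest=13 d=4 new=(13,9) → add node 17 parent=13 cost=21
19. q=(2,13) nearest=4 d=3 new=(2,13) → add node 18 parent=4 cost=15
20. q=(7,18) nearest=9 d=2 new=(7,18) → add node 19 parent=9 cost=22
21. q=(0,17) nearest=5 d=1 new=(0,17) → add node 20 parent=5 cost=17
22. q=(14,22) nearest=14 d=2 new=(14,22) → add node 21 parent=14 cost=32
23. q=(15,15) nearest=8 d=2 new=(15,15) → add node 22 parent=8 cost=22
24. q=(1,23) nearest=16 d=2 new=(1,23) → add node 23 parent=16 cost=26
25. q=(7,22) nearest=9 d=2 new=(7,22) → add node 24 parent=9 cost=22
26. q=(12,3) nearest=15 d=1 new=(12,3) → add node 25 parent=15 cost=13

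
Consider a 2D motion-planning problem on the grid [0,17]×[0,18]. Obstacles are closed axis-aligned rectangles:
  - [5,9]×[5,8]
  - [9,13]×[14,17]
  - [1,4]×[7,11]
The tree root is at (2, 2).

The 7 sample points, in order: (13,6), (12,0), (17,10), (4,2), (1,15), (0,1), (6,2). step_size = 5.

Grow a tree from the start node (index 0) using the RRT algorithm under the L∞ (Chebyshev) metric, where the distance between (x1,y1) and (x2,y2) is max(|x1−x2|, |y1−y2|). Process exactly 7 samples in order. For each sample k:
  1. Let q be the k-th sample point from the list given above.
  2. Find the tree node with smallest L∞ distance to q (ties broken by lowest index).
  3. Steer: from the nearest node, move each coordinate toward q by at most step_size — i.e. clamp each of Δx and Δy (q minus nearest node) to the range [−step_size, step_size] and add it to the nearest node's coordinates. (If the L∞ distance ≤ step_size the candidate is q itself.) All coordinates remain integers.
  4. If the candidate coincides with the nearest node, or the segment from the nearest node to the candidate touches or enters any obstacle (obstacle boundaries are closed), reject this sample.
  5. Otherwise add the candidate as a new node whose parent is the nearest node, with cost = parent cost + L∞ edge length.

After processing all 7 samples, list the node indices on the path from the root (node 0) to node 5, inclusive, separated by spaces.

1. q=(13,6) nearest=0 d=11 new=(7,6) → blocked by [5,9]×[5,8], reject
2. q=(12,0) nearest=0 d=10 new=(7,0) → add node 1 parent=0 cost=5
3. q=(17,10) nearest=1 d=10 new=(12,5) → add node 2 parent=1 cost=10
4. q=(4,2) nearest=0 d=2 new=(4,2) → add node 3 parent=0 cost=2
5. q=(1,15) nearest=2 d=11 new=(7,10) → blocked by [5,9]×[5,8], reject
6. q=(0,1) nearest=0 d=2 new=(0,1) → add node 4 parent=0 cost=2
7. q=(6,2) nearest=1 d=2 new=(6,2) → add node 5 parent=1 cost=7

Path: 0 1 5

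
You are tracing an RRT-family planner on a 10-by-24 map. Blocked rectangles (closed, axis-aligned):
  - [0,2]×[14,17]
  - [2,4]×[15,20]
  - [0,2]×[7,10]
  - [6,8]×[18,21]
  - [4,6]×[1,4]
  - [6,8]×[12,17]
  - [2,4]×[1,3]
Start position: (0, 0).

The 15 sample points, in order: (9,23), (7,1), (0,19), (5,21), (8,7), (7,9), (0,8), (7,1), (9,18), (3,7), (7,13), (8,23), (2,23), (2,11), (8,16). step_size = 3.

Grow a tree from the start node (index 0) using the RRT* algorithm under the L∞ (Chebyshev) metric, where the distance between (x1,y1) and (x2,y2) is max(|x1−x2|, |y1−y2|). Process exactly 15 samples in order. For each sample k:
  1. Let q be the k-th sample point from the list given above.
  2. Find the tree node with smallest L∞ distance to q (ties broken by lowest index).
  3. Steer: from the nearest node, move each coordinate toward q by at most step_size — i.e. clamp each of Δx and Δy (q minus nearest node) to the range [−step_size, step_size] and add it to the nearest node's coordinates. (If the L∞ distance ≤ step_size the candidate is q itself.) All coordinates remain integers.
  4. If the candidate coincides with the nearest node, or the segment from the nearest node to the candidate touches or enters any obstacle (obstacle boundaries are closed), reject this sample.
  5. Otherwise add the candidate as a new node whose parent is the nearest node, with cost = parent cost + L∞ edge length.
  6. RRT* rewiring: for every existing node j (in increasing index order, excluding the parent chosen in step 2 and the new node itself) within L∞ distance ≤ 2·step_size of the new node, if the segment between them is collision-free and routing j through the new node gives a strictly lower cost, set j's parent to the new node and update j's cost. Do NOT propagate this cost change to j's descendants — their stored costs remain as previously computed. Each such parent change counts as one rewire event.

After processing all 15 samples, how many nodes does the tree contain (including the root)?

1. q=(9,23) nearest=0 d=23 new=(3,3) → blocked by [2,4]×[1,3], reject
2. q=(7,1) nearest=0 d=7 new=(3,1) → blocked by [2,4]×[1,3], reject
3. q=(0,19) nearest=0 d=19 new=(0,3) → add node 1 parent=0 cost=3
4. q=(5,21) nearest=1 d=18 new=(3,6) → add node 2 parent=1 cost=6
5. q=(8,7) nearest=2 d=5 new=(6,7) → add node 3 parent=2 cost=9
6. q=(7,9) nearest=3 d=2 new=(7,9) → add node 4 parent=3 cost=11
7. q=(0,8) nearest=2 d=3 new=(0,8) → blocked by [0,2]×[7,10], reject
8. q=(7,1) nearest=2 d=5 new=(6,3) → blocked by [4,6]×[1,4], reject
9. q=(9,18) nearest=4 d=9 new=(9,12) → add node 5 parent=4 cost=14
10. q=(3,7) nearest=2 d=1 new=(3,7) → add node 6 parent=2 cost=7; rewire 5→6 (13<14)
11. q=(7,13) nearest=5 d=2 new=(7,13) → blocked by [6,8]×[12,17], reject
12. q=(8,23) nearest=5 d=11 new=(8,15) → blocked by [6,8]×[12,17], reject
13. q=(2,23) nearest=5 d=11 new=(6,15) → blocked by [6,8]×[12,17], reject
14. q=(2,11) nearest=3 d=4 new=(3,10) → add node 7 parent=3 cost=12
15. q=(8,16) nearest=5 d=4 new=(8,15) → blocked by [6,8]×[12,17], reject

Node count: 8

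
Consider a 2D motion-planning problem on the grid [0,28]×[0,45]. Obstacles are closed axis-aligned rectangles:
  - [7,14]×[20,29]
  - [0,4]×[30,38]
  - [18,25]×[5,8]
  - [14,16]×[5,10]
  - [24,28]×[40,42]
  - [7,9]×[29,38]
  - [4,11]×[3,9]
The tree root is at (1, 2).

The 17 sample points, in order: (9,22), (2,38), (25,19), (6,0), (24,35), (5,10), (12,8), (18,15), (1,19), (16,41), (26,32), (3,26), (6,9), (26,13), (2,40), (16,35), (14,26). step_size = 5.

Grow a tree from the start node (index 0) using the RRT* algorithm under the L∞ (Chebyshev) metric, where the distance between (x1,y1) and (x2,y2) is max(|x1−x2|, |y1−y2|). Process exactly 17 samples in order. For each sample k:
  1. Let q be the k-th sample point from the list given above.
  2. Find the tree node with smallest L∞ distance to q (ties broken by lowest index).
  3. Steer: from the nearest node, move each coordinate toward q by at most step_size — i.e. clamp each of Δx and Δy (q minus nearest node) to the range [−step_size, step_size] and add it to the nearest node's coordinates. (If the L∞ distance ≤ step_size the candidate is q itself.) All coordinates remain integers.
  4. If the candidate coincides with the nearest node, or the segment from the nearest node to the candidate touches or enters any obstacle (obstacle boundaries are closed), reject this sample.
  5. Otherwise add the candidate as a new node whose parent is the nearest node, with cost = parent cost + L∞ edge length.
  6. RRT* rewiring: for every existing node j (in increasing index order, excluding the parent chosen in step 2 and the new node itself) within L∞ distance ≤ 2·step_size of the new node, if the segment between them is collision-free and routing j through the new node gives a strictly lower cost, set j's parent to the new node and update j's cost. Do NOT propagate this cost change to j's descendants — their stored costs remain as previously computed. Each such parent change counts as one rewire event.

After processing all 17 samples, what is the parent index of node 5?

Parent of node 5: 4

1. q=(9,22) nearest=0 d=20 new=(6,7) → blocked by [4,11]×[3,9], reject
2. q=(2,38) nearest=0 d=36 new=(2,7) → add node 1 parent=0 cost=5
3. q=(25,19) nearest=1 d=23 new=(7,12) → blocked by [4,11]×[3,9], reject
4. q=(6,0) nearest=0 d=5 new=(6,0) → add node 2 parent=0 cost=5
5. q=(24,35) nearest=1 d=28 new=(7,12) → blocked by [4,11]×[3,9], reject
6. q=(5,10) nearest=1 d=3 new=(5,10) → blocked by [4,11]×[3,9], reject
7. q=(12,8) nearest=2 d=8 new=(11,5) → blocked by [4,11]×[3,9], reject
8. q=(18,15) nearest=2 d=15 new=(11,5) → blocked by [4,11]×[3,9], reject
9. q=(1,19) nearest=1 d=12 new=(1,12) → add node 3 parent=1 cost=10
10. q=(16,41) nearest=3 d=29 new=(6,17) → add node 4 parent=3 cost=15
11. q=(26,32) nearest=4 d=20 new=(11,22) → blocked by [7,14]×[20,29], reject
12. q=(3,26) nearest=4 d=9 new=(3,22) → add node 5 parent=4 cost=20
13. q=(6,9) nearest=1 d=4 new=(6,9) → blocked by [4,11]×[3,9], reject
14. q=(26,13) nearest=2 d=20 new=(11,5) → blocked by [4,11]×[3,9], reject
15. q=(2,40) nearest=5 d=18 new=(2,27) → add node 6 parent=5 cost=25
16. q=(16,35) nearest=5 d=13 new=(8,27) → blocked by [7,14]×[20,29], reject
17. q=(14,26) nearest=4 d=9 new=(11,22) → blocked by [7,14]×[20,29], reject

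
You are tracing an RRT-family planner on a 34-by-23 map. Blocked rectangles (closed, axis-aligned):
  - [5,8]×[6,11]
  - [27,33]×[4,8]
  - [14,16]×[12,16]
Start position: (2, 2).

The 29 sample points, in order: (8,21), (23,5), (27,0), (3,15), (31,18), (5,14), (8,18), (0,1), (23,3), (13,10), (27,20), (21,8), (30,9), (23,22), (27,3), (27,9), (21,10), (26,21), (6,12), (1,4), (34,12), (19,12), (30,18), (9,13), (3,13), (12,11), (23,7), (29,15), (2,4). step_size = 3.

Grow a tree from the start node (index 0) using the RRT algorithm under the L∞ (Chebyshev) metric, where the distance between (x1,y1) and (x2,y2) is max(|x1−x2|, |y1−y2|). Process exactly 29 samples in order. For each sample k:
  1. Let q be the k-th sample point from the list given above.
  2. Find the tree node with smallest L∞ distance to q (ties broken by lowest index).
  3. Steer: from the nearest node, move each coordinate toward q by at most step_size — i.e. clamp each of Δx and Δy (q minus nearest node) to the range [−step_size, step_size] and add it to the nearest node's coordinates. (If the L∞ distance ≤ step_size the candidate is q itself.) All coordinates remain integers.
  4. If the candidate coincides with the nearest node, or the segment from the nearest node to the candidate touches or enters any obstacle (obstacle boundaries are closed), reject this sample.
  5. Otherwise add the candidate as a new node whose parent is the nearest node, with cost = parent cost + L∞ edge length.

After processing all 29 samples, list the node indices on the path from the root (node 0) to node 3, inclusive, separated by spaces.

1. q=(8,21) nearest=0 d=19 new=(5,5) → add node 1 parent=0 cost=3
2. q=(23,5) nearest=1 d=18 new=(8,5) → add node 2 parent=1 cost=6
3. q=(27,0) nearest=2 d=19 new=(11,2) → add node 3 parent=2 cost=9
4. q=(3,15) nearest=1 d=10 new=(3,8) → add node 4 parent=1 cost=6
5. q=(31,18) nearest=3 d=20 new=(14,5) → add node 5 parent=3 cost=12
6. q=(5,14) nearest=4 d=6 new=(5,11) → blocked by [5,8]×[6,11], reject
7. q=(8,18) nearest=4 d=10 new=(6,11) → blocked by [5,8]×[6,11], reject
8. q=(0,1) nearest=0 d=2 new=(0,1) → add node 6 parent=0 cost=2
9. q=(23,3) nearest=5 d=9 new=(17,3) → add node 7 parent=5 cost=15
10. q=(13,10) nearest=2 d=5 new=(11,8) → add node 8 parent=2 cost=9
11. q=(27,20) nearest=5 d=15 new=(17,8) → add node 9 parent=5 cost=15
12. q=(21,8) nearest=9 d=4 new=(20,8) → add node 10 parent=9 cost=18
13. q=(30,9) nearest=10 d=10 new=(23,9) → add node 11 parent=10 cost=21
14. q=(23,22) nearest=11 d=13 new=(23,12) → add node 12 parent=11 cost=24
15. q=(27,3) nearest=11 d=6 new=(26,6) → add node 13 parent=11 cost=24
16. q=(27,9) nearest=13 d=3 new=(27,9) → add node 14 parent=13 cost=27
17. q=(21,10) nearest=10 d=2 new=(21,10) → add node 15 parent=10 cost=20
18. q=(26,21) nearest=12 d=9 new=(26,15) → add node 16 parent=12 cost=27
19. q=(6,12) nearest=4 d=4 new=(6,11) → blocked by [5,8]×[6,11], reject
20. q=(1,4) nearest=0 d=2 new=(1,4) → add node 17 parent=0 cost=2
21. q=(34,12) nearest=14 d=7 new=(30,12) → add node 18 parent=14 cost=30
22. q=(19,12) nearest=15 d=2 new=(19,12) → add node 19 parent=15 cost=22
23. q=(30,18) nearest=16 d=4 new=(29,18) → add node 20 parent=16 cost=30
24. q=(9,13) nearest=8 d=5 new=(9,11) → add node 21 parent=8 cost=12
25. q=(3,13) nearest=4 d=5 new=(3,11) → add node 22 parent=4 cost=9
26. q=(12,11) nearest=8 d=3 new=(12,11) → add node 23 parent=8 cost=12
27. q=(23,7) nearest=11 d=2 new=(23,7) → add node 24 parent=11 cost=23
28. q=(29,15) nearest=16 d=3 new=(29,15) → add node 25 parent=16 cost=30
29. q=(2,4) nearest=17 d=1 new=(2,4) → add node 26 parent=17 cost=3

Path: 0 1 2 3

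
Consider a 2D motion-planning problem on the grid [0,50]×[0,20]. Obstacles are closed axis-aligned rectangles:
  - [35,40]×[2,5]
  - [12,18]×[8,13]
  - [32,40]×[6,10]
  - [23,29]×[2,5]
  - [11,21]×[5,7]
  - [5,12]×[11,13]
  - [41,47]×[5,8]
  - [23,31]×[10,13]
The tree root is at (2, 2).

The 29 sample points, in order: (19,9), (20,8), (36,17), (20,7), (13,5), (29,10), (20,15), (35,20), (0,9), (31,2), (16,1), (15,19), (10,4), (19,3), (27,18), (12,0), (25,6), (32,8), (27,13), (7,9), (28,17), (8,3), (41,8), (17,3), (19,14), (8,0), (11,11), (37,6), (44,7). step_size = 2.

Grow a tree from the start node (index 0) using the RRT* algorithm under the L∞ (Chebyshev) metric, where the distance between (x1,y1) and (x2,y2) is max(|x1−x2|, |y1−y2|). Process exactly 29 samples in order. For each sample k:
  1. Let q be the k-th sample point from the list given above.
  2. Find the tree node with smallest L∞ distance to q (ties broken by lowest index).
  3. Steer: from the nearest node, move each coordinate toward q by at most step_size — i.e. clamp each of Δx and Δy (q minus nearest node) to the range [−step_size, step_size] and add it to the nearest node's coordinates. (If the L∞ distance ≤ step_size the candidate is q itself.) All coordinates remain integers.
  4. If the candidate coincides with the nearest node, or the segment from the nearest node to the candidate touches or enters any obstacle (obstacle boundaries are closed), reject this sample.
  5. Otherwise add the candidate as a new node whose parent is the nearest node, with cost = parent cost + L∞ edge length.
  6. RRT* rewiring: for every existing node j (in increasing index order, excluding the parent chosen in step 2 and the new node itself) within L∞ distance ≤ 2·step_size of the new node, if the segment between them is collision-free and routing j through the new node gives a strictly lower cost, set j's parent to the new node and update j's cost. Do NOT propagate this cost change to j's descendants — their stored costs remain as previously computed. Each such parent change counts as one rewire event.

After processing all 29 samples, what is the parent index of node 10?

Parent of node 10: 7

1. q=(19,9) nearest=0 d=17 new=(4,4) → add node 1 parent=0 cost=2
2. q=(20,8) nearest=1 d=16 new=(6,6) → add node 2 parent=1 cost=4
3. q=(36,17) nearest=2 d=30 new=(8,8) → add node 3 parent=2 cost=6
4. q=(20,7) nearest=3 d=12 new=(10,7) → add node 4 parent=3 cost=8
5. q=(13,5) nearest=4 d=3 new=(12,5) → blocked by [11,21]×[5,7], reject
6. q=(29,10) nearest=4 d=19 new=(12,9) → blocked by [12,18]×[8,13], reject
7. q=(20,15) nearest=4 d=10 new=(12,9) → blocked by [12,18]×[8,13], reject
8. q=(35,20) nearest=4 d=25 new=(12,9) → blocked by [12,18]×[8,13], reject
9. q=(0,9) nearest=1 d=5 new=(2,6) → add node 5 parent=1 cost=4
10. q=(31,2) nearest=4 d=21 new=(12,5) → blocked by [11,21]×[5,7], reject
11. q=(16,1) nearest=4 d=6 new=(12,5) → blocked by [11,21]×[5,7], reject
12. q=(15,19) nearest=3 d=11 new=(10,10) → add node 6 parent=3 cost=8
13. q=(10,4) nearest=4 d=3 new=(10,5) → add node 7 parent=4 cost=10
14. q=(19,3) nearest=4 d=9 new=(12,5) → blocked by [11,21]×[5,7], reject
15. q=(27,18) nearest=4 d=17 new=(12,9) → blocked by [12,18]×[8,13], reject
16. q=(12,0) nearest=7 d=5 new=(12,3) → add node 8 parent=7 cost=12
17. q=(25,6) nearest=8 d=13 new=(14,5) → blocked by [11,21]×[5,7], reject
18. q=(32,8) nearest=8 d=20 new=(14,5) → blocked by [11,21]×[5,7], reject
19. q=(27,13) nearest=8 d=15 new=(14,5) → blocked by [11,21]×[5,7], reject
20. q=(7,9) nearest=3 d=1 new=(7,9) → add node 9 parent=3 cost=7
21. q=(28,17) nearest=8 d=16 new=(14,5) → blocked by [11,21]×[5,7], reject
22. q=(8,3) nearest=7 d=2 new=(8,3) → add node 10 parent=7 cost=12
23. q=(41,8) nearest=8 d=29 new=(14,5) → blocked by [11,21]×[5,7], reject
24. q=(17,3) nearest=8 d=5 new=(14,3) → add node 11 parent=8 cost=14
25. q=(19,14) nearest=4 d=9 new=(12,9) → blocked by [12,18]×[8,13], reject
26. q=(8,0) nearest=10 d=3 new=(8,1) → add node 12 parent=10 cost=14
27. q=(11,11) nearest=6 d=1 new=(11,11) → blocked by [5,12]×[11,13], reject
28. q=(37,6) nearest=11 d=23 new=(16,5) → blocked by [11,21]×[5,7], reject
29. q=(44,7) nearest=11 d=30 new=(16,5) → blocked by [11,21]×[5,7], reject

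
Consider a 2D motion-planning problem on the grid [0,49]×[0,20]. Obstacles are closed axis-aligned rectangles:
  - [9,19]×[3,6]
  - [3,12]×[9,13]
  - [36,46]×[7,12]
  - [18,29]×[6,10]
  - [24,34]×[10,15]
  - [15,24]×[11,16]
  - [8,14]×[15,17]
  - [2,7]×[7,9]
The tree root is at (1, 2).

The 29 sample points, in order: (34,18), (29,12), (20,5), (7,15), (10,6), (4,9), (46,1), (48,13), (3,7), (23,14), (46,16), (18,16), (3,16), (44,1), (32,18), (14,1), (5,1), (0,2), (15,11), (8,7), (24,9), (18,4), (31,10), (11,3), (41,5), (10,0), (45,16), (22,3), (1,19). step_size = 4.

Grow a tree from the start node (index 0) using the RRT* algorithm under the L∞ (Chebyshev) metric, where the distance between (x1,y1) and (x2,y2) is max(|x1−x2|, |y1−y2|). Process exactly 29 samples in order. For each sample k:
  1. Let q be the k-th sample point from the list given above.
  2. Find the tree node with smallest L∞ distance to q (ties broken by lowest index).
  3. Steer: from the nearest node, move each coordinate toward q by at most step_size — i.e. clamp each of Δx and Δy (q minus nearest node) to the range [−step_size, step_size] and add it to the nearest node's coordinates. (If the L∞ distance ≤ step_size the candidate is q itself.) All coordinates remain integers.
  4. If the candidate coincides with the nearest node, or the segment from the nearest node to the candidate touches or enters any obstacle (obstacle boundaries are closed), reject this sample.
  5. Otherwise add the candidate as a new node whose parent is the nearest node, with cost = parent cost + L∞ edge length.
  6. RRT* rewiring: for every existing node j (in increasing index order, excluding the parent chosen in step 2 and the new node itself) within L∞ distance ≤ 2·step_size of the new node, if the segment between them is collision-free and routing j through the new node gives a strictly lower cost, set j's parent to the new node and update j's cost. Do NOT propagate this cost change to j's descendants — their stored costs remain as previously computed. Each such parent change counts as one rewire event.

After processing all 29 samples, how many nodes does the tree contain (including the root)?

Node count: 9

1. q=(34,18) nearest=0 d=33 new=(5,6) → add node 1 parent=0 cost=4
2. q=(29,12) nearest=1 d=24 new=(9,10) → blocked by [3,12]×[9,13], reject
3. q=(20,5) nearest=1 d=15 new=(9,5) → blocked by [9,19]×[3,6], reject
4. q=(7,15) nearest=1 d=9 new=(7,10) → blocked by [3,12]×[9,13], reject
5. q=(10,6) nearest=1 d=5 new=(9,6) → blocked by [9,19]×[3,6], reject
6. q=(4,9) nearest=1 d=3 new=(4,9) → blocked by [3,12]×[9,13], reject
7. q=(46,1) nearest=1 d=41 new=(9,2) → add node 2 parent=1 cost=8
8. q=(48,13) nearest=2 d=39 new=(13,6) → blocked by [9,19]×[3,6], reject
9. q=(3,7) nearest=1 d=2 new=(3,7) → blocked by [2,7]×[7,9], reject
10. q=(23,14) nearest=2 d=14 new=(13,6) → blocked by [9,19]×[3,6], reject
11. q=(46,16) nearest=2 d=37 new=(13,6) → blocked by [9,19]×[3,6], reject
12. q=(18,16) nearest=1 d=13 new=(9,10) → blocked by [3,12]×[9,13], reject
13. q=(3,16) nearest=1 d=10 new=(3,10) → blocked by [3,12]×[9,13], reject
14. q=(44,1) nearest=2 d=35 new=(13,1) → add node 3 parent=2 cost=12
15. q=(32,18) nearest=3 d=19 new=(17,5) → blocked by [9,19]×[3,6], reject
16. q=(14,1) nearest=3 d=1 new=(14,1) → add node 4 parent=3 cost=13
17. q=(5,1) nearest=0 d=4 new=(5,1) → add node 5 parent=0 cost=4
18. q=(0,2) nearest=0 d=1 new=(0,2) → add node 6 parent=0 cost=1
19. q=(15,11) nearest=2 d=9 new=(13,6) → blocked by [9,19]×[3,6], reject
20. q=(8,7) nearest=1 d=3 new=(8,7) → add node 7 parent=1 cost=7
21. q=(24,9) nearest=4 d=10 new=(18,5) → blocked by [9,19]×[3,6], reject
22. q=(18,4) nearest=4 d=4 new=(18,4) → blocked by [9,19]×[3,6], reject
23. q=(31,10) nearest=4 d=17 new=(18,5) → blocked by [9,19]×[3,6], reject
24. q=(11,3) nearest=2 d=2 new=(11,3) → blocked by [9,19]×[3,6], reject
25. q=(41,5) nearest=4 d=27 new=(18,5) → blocked by [9,19]×[3,6], reject
26. q=(10,0) nearest=2 d=2 new=(10,0) → add node 8 parent=2 cost=10
27. q=(45,16) nearest=4 d=31 new=(18,5) → blocked by [9,19]×[3,6], reject
28. q=(22,3) nearest=4 d=8 new=(18,3) → blocked by [9,19]×[3,6], reject
29. q=(1,19) nearest=7 d=12 new=(4,11) → blocked by [3,12]×[9,13], reject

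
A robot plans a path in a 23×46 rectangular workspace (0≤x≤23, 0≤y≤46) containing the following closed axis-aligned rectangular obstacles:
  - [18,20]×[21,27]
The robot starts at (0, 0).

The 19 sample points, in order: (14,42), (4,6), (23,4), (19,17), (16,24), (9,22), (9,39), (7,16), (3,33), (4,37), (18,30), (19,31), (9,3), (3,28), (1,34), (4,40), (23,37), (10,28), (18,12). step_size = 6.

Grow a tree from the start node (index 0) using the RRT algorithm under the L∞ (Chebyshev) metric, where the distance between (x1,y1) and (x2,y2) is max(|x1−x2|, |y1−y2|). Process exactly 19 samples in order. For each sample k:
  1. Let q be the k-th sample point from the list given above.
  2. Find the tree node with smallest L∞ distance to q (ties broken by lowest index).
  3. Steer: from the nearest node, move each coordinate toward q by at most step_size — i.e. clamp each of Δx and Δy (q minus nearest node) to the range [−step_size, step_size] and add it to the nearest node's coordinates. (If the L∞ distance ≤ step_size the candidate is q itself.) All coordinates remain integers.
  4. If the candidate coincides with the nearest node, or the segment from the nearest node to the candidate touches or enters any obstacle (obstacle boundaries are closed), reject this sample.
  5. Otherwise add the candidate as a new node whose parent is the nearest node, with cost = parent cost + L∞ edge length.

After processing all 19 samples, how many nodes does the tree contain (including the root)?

1. q=(14,42) nearest=0 d=42 new=(6,6) → add node 1 parent=0 cost=6
2. q=(4,6) nearest=1 d=2 new=(4,6) → add node 2 parent=1 cost=8
3. q=(23,4) nearest=1 d=17 new=(12,4) → add node 3 parent=1 cost=12
4. q=(19,17) nearest=1 d=13 new=(12,12) → add node 4 parent=1 cost=12
5. q=(16,24) nearest=4 d=12 new=(16,18) → add node 5 parent=4 cost=18
6. q=(9,22) nearest=5 d=7 new=(10,22) → add node 6 parent=5 cost=24
7. q=(9,39) nearest=6 d=17 new=(9,28) → add node 7 parent=6 cost=30
8. q=(7,16) nearest=4 d=5 new=(7,16) → add node 8 parent=4 cost=17
9. q=(3,33) nearest=7 d=6 new=(3,33) → add node 9 parent=7 cost=36
10. q=(4,37) nearest=9 d=4 new=(4,37) → add node 10 parent=9 cost=40
11. q=(18,30) nearest=6 d=8 new=(16,28) → add node 11 parent=6 cost=30
12. q=(19,31) nearest=11 d=3 new=(19,31) → add node 12 parent=11 cost=33
13. q=(9,3) nearest=1 d=3 new=(9,3) → add node 13 parent=1 cost=9
14. q=(3,28) nearest=9 d=5 new=(3,28) → add node 14 parent=9 cost=41
15. q=(1,34) nearest=9 d=2 new=(1,34) → add node 15 parent=9 cost=38
16. q=(4,40) nearest=10 d=3 new=(4,40) → add node 16 parent=10 cost=43
17. q=(23,37) nearest=12 d=6 new=(23,37) → add node 17 parent=12 cost=39
18. q=(10,28) nearest=7 d=1 new=(10,28) → add node 18 parent=7 cost=31
19. q=(18,12) nearest=4 d=6 new=(18,12) → add node 19 parent=4 cost=18

Node count: 20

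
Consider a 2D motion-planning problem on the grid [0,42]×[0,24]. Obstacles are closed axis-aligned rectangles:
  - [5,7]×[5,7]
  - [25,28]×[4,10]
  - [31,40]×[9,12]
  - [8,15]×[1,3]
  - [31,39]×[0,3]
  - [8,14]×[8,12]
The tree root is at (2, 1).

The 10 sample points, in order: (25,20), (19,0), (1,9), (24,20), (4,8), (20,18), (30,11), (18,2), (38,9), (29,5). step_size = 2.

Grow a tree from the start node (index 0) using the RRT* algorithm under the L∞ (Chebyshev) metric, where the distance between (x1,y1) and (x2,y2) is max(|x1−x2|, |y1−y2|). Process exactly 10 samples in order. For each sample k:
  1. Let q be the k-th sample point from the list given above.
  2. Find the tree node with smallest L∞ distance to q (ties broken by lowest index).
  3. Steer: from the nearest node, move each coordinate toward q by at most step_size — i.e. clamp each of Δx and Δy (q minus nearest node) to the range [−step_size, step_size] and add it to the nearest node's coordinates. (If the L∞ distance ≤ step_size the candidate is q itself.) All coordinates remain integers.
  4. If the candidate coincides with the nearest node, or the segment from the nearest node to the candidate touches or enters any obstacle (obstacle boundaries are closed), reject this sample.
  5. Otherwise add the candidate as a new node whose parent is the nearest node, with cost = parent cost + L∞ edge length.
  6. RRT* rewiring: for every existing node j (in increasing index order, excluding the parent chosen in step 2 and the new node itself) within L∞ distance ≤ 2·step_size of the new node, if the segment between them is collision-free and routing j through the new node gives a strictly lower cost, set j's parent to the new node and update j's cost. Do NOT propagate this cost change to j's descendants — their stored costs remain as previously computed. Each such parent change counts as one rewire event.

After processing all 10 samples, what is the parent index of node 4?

1. q=(25,20) nearest=0 d=23 new=(4,3) → add node 1 parent=0 cost=2
2. q=(19,0) nearest=1 d=15 new=(6,1) → add node 2 parent=1 cost=4
3. q=(1,9) nearest=1 d=6 new=(2,5) → add node 3 parent=1 cost=4
4. q=(24,20) nearest=2 d=19 new=(8,3) → blocked by [8,15]×[1,3], reject
5. q=(4,8) nearest=3 d=3 new=(4,7) → add node 4 parent=3 cost=6
6. q=(20,18) nearest=1 d=16 new=(6,5) → blocked by [5,7]×[5,7], reject
7. q=(30,11) nearest=2 d=24 new=(8,3) → blocked by [8,15]×[1,3], reject
8. q=(18,2) nearest=2 d=12 new=(8,2) → blocked by [8,15]×[1,3], reject
9. q=(38,9) nearest=2 d=32 new=(8,3) → blocked by [8,15]×[1,3], reject
10. q=(29,5) nearest=2 d=23 new=(8,3) → blocked by [8,15]×[1,3], reject

Parent of node 4: 3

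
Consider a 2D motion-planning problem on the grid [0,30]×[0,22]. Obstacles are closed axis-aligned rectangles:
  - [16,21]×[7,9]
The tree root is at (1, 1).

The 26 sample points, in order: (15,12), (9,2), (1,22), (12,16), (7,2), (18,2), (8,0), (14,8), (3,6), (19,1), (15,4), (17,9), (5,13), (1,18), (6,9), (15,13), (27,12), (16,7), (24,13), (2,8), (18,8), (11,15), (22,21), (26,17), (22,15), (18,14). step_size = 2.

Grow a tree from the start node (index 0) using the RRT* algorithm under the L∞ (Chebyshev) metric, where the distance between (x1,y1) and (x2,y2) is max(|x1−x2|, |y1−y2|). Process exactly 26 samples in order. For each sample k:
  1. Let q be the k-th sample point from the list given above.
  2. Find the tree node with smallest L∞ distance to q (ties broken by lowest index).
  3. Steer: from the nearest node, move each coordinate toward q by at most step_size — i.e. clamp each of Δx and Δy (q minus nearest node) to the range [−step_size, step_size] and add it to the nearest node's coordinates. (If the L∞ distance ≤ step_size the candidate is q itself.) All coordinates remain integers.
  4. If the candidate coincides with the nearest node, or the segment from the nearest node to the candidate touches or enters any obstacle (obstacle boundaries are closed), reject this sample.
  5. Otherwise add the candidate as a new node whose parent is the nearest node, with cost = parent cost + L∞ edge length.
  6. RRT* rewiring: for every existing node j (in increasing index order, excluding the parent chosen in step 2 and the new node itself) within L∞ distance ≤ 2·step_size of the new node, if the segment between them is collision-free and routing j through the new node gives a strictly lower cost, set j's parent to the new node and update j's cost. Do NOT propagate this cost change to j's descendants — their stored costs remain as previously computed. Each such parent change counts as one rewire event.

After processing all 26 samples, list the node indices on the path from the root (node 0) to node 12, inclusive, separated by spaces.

1. q=(15,12) nearest=0 d=14 new=(3,3) → add node 1 parent=0 cost=2
2. q=(9,2) nearest=1 d=6 new=(5,2) → add node 2 parent=1 cost=4
3. q=(1,22) nearest=1 d=19 new=(1,5) → add node 3 parent=1 cost=4
4. q=(12,16) nearest=3 d=11 new=(3,7) → add node 4 parent=3 cost=6
5. q=(7,2) nearest=2 d=2 new=(7,2) → add node 5 parent=2 cost=6
6. q=(18,2) nearest=5 d=11 new=(9,2) → add node 6 parent=5 cost=8
7. q=(8,0) nearest=5 d=2 new=(8,0) → add node 7 parent=5 cost=8
8. q=(14,8) nearest=6 d=6 new=(11,4) → add node 8 parent=6 cost=10
9. q=(3,6) nearest=4 d=1 new=(3,6) → add node 9 parent=4 cost=7
10. q=(19,1) nearest=8 d=8 new=(13,2) → add node 10 parent=8 cost=12
11. q=(15,4) nearest=10 d=2 new=(15,4) → add node 11 parent=10 cost=14
12. q=(17,9) nearest=11 d=5 new=(17,6) → add node 12 parent=11 cost=16
13. q=(5,13) nearest=4 d=6 new=(5,9) → add node 13 parent=4 cost=8
14. q=(1,18) nearest=13 d=9 new=(3,11) → add node 14 parent=13 cost=10
15. q=(6,9) nearest=13 d=1 new=(6,9) → add node 15 parent=13 cost=9
16. q=(15,13) nearest=12 d=7 new=(15,8) → blocked by [16,21]×[7,9], reject
17. q=(27,12) nearest=12 d=10 new=(19,8) → blocked by [16,21]×[7,9], reject
18. q=(16,7) nearest=12 d=1 new=(16,7) → blocked by [16,21]×[7,9], reject
19. q=(24,13) nearest=12 d=7 new=(19,8) → blocked by [16,21]×[7,9], reject
20. q=(2,8) nearest=4 d=1 new=(2,8) → add node 16 parent=4 cost=7
21. q=(18,8) nearest=12 d=2 new=(18,8) → blocked by [16,21]×[7,9], reject
22. q=(11,15) nearest=13 d=6 new=(7,11) → add node 17 parent=13 cost=10
23. q=(22,21) nearest=12 d=15 new=(19,8) → blocked by [16,21]×[7,9], reject
24. q=(26,17) nearest=12 d=11 new=(19,8) → blocked by [16,21]×[7,9], reject
25. q=(22,15) nearest=12 d=9 new=(19,8) → blocked by [16,21]×[7,9], reject
26. q=(18,14) nearest=12 d=8 new=(18,8) → blocked by [16,21]×[7,9], reject

Path: 0 1 2 5 6 8 10 11 12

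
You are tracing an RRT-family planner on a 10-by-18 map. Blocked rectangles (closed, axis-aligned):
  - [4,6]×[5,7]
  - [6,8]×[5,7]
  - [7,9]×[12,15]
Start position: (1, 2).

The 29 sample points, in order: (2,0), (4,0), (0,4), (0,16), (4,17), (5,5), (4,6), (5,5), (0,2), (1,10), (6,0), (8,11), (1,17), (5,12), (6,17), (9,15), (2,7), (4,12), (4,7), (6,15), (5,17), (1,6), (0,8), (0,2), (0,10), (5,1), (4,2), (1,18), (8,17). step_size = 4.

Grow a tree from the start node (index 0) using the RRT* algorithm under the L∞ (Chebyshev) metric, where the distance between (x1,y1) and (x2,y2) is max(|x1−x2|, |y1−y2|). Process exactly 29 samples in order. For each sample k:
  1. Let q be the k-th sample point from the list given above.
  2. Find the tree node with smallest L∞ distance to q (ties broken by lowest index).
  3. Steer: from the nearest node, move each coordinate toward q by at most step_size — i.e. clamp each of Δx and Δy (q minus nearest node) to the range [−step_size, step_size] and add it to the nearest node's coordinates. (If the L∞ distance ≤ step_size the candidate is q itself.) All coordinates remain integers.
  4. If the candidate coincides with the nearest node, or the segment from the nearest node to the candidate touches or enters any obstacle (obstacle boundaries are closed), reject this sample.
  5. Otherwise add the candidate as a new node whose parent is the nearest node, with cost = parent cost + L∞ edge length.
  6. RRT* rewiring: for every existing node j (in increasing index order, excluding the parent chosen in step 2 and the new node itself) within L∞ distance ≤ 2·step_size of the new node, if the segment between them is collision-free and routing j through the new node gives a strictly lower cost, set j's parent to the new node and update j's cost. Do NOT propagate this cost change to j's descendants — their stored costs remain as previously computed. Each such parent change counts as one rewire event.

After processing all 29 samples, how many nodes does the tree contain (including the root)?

Node count: 22

1. q=(2,0) nearest=0 d=2 new=(2,0) → add node 1 parent=0 cost=2
2. q=(4,0) nearest=1 d=2 new=(4,0) → add node 2 parent=1 cost=4
3. q=(0,4) nearest=0 d=2 new=(0,4) → add node 3 parent=0 cost=2
4. q=(0,16) nearest=3 d=12 new=(0,8) → add node 4 parent=3 cost=6
5. q=(4,17) nearest=4 d=9 new=(4,12) → add node 5 parent=4 cost=10
6. q=(5,5) nearest=0 d=4 new=(5,5) → blocked by [4,6]×[5,7], reject
7. q=(4,6) nearest=0 d=4 new=(4,6) → blocked by [4,6]×[5,7], reject
8. q=(5,5) nearest=0 d=4 new=(5,5) → blocked by [4,6]×[5,7], reject
9. q=(0,2) nearest=0 d=1 new=(0,2) → add node 6 parent=0 cost=1
10. q=(1,10) nearest=4 d=2 new=(1,10) → add node 7 parent=4 cost=8
11. q=(6,0) nearest=2 d=2 new=(6,0) → add node 8 parent=2 cost=6
12. q=(8,11) nearest=5 d=4 new=(8,11) → add node 9 parent=5 cost=14
13. q=(1,17) nearest=5 d=5 new=(1,16) → add node 10 parent=5 cost=14
14. q=(5,12) nearest=5 d=1 new=(5,12) → add node 11 parent=5 cost=11
15. q=(6,17) nearest=5 d=5 new=(6,16) → add node 12 parent=5 cost=14
16. q=(9,15) nearest=12 d=3 new=(9,15) → blocked by [7,9]×[12,15], reject
17. q=(2,7) nearest=4 d=2 new=(2,7) → add node 13 parent=4 cost=8
18. q=(4,12) nearest=5 d=0 → coincident, reject
19. q=(4,7) nearest=13 d=2 new=(4,7) → blocked by [4,6]×[5,7], reject
20. q=(6,15) nearest=12 d=1 new=(6,15) → add node 14 parent=12 cost=15
21. q=(5,17) nearest=12 d=1 new=(5,17) → add node 15 parent=12 cost=15
22. q=(1,6) nearest=13 d=1 new=(1,6) → add node 16 parent=13 cost=9
23. q=(0,8) nearest=4 d=0 → coincident, reject
24. q=(0,2) nearest=6 d=0 → coincident, reject
25. q=(0,10) nearest=7 d=1 new=(0,10) → add node 17 parent=7 cost=9
26. q=(5,1) nearest=2 d=1 new=(5,1) → add node 18 parent=2 cost=5
27. q=(4,2) nearest=18 d=1 new=(4,2) → add node 19 parent=18 cost=6
28. q=(1,18) nearest=10 d=2 new=(1,18) → add node 20 parent=10 cost=16
29. q=(8,17) nearest=12 d=2 new=(8,17) → add node 21 parent=12 cost=16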